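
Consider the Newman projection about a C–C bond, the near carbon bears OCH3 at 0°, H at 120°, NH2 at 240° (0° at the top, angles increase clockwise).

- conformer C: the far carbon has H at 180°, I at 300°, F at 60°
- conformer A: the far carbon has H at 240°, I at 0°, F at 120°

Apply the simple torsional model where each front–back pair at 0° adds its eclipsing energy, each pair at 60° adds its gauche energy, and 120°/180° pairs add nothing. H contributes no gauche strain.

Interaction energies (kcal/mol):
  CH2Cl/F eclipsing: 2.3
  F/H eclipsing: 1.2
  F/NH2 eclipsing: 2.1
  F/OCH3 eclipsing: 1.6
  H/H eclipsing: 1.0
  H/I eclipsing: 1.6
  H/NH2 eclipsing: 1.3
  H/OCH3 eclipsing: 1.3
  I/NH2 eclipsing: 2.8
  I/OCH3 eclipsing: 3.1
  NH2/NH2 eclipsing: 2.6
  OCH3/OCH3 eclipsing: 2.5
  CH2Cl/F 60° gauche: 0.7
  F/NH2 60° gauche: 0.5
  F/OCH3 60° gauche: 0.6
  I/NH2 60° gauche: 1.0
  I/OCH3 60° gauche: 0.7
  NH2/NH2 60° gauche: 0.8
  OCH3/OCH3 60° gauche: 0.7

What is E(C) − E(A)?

C is staggered. OCH3 at 0° is gauche with I at 300° (0.7); OCH3 at 0° is gauche with F at 60° (0.6); NH2 at 240° is gauche with I at 300° (1.0). Total 2.3 kcal/mol.
A is eclipsed. OCH3 at 0° is eclipsed with I at 0° (3.1); H at 120° is eclipsed with F at 120° (1.2); NH2 at 240° is eclipsed with H at 240° (1.3). Total 5.6 kcal/mol.
E(C) − E(A) = 2.3 − 5.6 = -3.3 kcal/mol.

-3.3 kcal/mol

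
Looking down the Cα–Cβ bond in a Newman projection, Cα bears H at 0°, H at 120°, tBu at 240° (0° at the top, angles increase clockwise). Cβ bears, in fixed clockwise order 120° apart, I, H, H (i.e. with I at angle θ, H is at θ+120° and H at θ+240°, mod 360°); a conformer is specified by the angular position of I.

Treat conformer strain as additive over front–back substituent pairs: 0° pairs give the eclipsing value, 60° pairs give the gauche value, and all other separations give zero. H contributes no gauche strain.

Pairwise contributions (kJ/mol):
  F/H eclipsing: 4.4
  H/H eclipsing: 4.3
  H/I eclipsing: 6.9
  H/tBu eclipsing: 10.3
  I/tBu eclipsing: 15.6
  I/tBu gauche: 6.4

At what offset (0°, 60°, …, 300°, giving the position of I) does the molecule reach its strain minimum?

I at 0° (eclipsed): H(0°)/I(0°) eclipsed 6.9; H(120°)/H(120°) eclipsed 4.3; tBu(240°)/H(240°) eclipsed 10.3 → 21.5 kJ/mol.
I at 60° (staggered): no non-H gauche contacts → 0.0 kJ/mol.
I at 120° (eclipsed): H(0°)/H(0°) eclipsed 4.3; H(120°)/I(120°) eclipsed 6.9; tBu(240°)/H(240°) eclipsed 10.3 → 21.5 kJ/mol.
I at 180° (staggered): tBu(240°)/I(180°) gauche 6.4 → 6.4 kJ/mol.
I at 240° (eclipsed): H(0°)/H(0°) eclipsed 4.3; H(120°)/H(120°) eclipsed 4.3; tBu(240°)/I(240°) eclipsed 15.6 → 24.2 kJ/mol.
I at 300° (staggered): tBu(240°)/I(300°) gauche 6.4 → 6.4 kJ/mol.
The minimum (0.0 kJ/mol) occurs with I at 60°.

60°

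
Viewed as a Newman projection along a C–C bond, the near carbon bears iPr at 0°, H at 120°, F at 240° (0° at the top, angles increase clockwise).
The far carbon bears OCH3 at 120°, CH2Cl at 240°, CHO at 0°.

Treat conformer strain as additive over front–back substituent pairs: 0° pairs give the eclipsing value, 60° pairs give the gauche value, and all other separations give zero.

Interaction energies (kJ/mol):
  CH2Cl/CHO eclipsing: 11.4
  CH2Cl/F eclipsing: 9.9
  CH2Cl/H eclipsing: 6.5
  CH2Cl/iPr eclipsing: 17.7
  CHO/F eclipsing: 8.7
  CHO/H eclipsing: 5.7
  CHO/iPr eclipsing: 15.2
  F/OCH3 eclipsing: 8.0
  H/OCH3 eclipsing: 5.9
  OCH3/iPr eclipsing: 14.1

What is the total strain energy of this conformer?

31.0 kJ/mol

This conformer (eclipsed): iPr(0°)/CHO(0°) eclipsed 15.2; H(120°)/OCH3(120°) eclipsed 5.9; F(240°)/CH2Cl(240°) eclipsed 9.9 → 31.0 kJ/mol.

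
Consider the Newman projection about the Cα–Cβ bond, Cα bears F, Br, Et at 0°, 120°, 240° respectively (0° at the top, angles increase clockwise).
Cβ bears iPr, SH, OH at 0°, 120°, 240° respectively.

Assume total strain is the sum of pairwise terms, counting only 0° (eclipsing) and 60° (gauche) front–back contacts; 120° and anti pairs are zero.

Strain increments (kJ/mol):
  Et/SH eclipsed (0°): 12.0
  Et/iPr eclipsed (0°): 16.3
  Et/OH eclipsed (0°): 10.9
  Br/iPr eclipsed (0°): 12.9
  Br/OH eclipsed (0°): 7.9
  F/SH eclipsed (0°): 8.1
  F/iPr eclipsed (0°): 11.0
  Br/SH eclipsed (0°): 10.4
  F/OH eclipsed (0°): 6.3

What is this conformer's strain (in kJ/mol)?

This conformer (eclipsed): F(0°)/iPr(0°) eclipsed 11.0; Br(120°)/SH(120°) eclipsed 10.4; Et(240°)/OH(240°) eclipsed 10.9 → 32.3 kJ/mol.

32.3 kJ/mol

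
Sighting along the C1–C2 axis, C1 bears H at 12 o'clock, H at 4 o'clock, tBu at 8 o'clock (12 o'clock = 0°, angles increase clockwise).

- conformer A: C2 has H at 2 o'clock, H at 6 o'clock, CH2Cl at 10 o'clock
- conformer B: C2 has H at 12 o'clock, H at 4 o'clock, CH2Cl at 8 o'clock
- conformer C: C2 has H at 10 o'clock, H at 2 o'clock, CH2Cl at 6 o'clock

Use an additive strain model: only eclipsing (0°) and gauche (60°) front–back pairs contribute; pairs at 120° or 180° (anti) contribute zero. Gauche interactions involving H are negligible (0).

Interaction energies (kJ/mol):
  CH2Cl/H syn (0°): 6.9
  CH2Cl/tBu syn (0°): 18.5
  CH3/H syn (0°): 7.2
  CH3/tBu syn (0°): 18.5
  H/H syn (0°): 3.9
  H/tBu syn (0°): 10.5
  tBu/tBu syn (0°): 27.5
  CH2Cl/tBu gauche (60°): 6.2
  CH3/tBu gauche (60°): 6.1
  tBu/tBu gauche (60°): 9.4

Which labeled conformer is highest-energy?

A (staggered): tBu–CH2Cl gauche; 6.2 = 6.2 kJ/mol.
B (eclipsed): H–H eclipsed, H–H eclipsed, tBu–CH2Cl eclipsed; 3.9 + 3.9 + 18.5 = 26.3 kJ/mol.
C (staggered): tBu–CH2Cl gauche; 6.2 = 6.2 kJ/mol.
B has the highest total (26.3 kJ/mol).

B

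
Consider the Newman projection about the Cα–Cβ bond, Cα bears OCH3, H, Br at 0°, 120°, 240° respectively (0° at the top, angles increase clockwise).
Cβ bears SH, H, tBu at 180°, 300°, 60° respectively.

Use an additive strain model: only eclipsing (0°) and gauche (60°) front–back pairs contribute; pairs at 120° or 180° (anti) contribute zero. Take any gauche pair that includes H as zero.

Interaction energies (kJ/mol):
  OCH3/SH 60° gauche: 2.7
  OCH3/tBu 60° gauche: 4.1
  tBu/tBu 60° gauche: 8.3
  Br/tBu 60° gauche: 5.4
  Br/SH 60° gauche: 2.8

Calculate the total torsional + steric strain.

6.9 kJ/mol

This conformer (staggered): OCH3(0°)/tBu(60°) gauche 4.1; Br(240°)/SH(180°) gauche 2.8 → 6.9 kJ/mol.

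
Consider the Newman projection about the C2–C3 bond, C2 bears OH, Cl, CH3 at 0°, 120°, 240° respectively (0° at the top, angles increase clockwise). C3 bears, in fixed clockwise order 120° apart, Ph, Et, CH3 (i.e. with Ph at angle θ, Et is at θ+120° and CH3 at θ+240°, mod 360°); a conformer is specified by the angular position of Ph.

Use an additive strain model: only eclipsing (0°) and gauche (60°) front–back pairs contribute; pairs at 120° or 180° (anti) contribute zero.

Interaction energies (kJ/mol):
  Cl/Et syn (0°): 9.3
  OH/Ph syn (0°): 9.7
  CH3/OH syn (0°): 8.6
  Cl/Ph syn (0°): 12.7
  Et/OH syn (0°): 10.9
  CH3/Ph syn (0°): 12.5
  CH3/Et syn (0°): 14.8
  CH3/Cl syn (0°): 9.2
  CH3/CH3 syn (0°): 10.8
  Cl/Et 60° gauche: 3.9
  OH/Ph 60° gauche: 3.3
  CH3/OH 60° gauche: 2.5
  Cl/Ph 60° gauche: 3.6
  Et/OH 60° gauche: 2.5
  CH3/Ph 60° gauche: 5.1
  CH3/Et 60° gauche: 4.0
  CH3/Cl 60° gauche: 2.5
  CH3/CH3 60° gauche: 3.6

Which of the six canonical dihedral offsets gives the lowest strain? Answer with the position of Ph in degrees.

180°

Ph at 0° (eclipsed): OH(0°)/Ph(0°) eclipsed 9.7; Cl(120°)/Et(120°) eclipsed 9.3; CH3(240°)/CH3(240°) eclipsed 10.8 → 29.8 kJ/mol.
Ph at 60° (staggered): OH(0°)/Ph(60°) gauche 3.3; OH(0°)/CH3(300°) gauche 2.5; Cl(120°)/Ph(60°) gauche 3.6; Cl(120°)/Et(180°) gauche 3.9; CH3(240°)/Et(180°) gauche 4.0; CH3(240°)/CH3(300°) gauche 3.6 → 20.9 kJ/mol.
Ph at 120° (eclipsed): OH(0°)/CH3(0°) eclipsed 8.6; Cl(120°)/Ph(120°) eclipsed 12.7; CH3(240°)/Et(240°) eclipsed 14.8 → 36.1 kJ/mol.
Ph at 180° (staggered): OH(0°)/Et(300°) gauche 2.5; OH(0°)/CH3(60°) gauche 2.5; Cl(120°)/Ph(180°) gauche 3.6; Cl(120°)/CH3(60°) gauche 2.5; CH3(240°)/Ph(180°) gauche 5.1; CH3(240°)/Et(300°) gauche 4.0 → 20.2 kJ/mol.
Ph at 240° (eclipsed): OH(0°)/Et(0°) eclipsed 10.9; Cl(120°)/CH3(120°) eclipsed 9.2; CH3(240°)/Ph(240°) eclipsed 12.5 → 32.6 kJ/mol.
Ph at 300° (staggered): OH(0°)/Ph(300°) gauche 3.3; OH(0°)/Et(60°) gauche 2.5; Cl(120°)/Et(60°) gauche 3.9; Cl(120°)/CH3(180°) gauche 2.5; CH3(240°)/Ph(300°) gauche 5.1; CH3(240°)/CH3(180°) gauche 3.6 → 20.9 kJ/mol.
The minimum (20.2 kJ/mol) occurs with Ph at 180°.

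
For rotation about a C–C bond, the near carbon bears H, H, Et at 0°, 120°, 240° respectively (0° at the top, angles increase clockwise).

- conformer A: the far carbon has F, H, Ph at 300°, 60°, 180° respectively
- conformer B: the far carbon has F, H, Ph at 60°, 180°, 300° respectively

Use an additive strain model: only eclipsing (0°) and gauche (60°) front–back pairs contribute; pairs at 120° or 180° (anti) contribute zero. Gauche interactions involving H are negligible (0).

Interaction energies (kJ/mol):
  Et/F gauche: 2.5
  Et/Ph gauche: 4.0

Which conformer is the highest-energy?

A (staggered): Et–F gauche, Et–Ph gauche; 2.5 + 4.0 = 6.5 kJ/mol.
B (staggered): Et–Ph gauche; 4.0 = 4.0 kJ/mol.
A has the highest total (6.5 kJ/mol).

A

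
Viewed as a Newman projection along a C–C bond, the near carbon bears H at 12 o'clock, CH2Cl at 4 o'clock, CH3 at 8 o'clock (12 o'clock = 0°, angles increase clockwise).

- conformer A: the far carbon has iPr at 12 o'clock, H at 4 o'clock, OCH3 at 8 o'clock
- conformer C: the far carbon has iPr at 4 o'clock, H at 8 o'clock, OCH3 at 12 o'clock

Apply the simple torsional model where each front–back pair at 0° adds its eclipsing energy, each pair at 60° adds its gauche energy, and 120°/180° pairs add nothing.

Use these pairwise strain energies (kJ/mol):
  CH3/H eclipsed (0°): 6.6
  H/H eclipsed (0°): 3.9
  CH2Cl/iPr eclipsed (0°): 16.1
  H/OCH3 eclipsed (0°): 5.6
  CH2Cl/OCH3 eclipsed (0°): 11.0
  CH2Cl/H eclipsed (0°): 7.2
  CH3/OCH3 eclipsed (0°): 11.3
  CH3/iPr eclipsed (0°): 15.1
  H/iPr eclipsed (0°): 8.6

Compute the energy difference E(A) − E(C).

-1.2 kJ/mol

A (eclipsed): H(0°)/iPr(0°) eclipsed 8.6; CH2Cl(120°)/H(120°) eclipsed 7.2; CH3(240°)/OCH3(240°) eclipsed 11.3 → 27.1 kJ/mol.
C (eclipsed): H(0°)/OCH3(0°) eclipsed 5.6; CH2Cl(120°)/iPr(120°) eclipsed 16.1; CH3(240°)/H(240°) eclipsed 6.6 → 28.3 kJ/mol.
E(A) − E(C) = 27.1 − 28.3 = -1.2 kJ/mol.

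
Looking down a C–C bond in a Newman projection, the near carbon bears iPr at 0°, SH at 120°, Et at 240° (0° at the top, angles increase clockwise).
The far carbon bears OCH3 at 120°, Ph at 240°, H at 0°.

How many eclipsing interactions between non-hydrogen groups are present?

2

Non-H eclipsing pairs: SH(120°)/OCH3(120°); Et(240°)/Ph(240°) — 2 interactions.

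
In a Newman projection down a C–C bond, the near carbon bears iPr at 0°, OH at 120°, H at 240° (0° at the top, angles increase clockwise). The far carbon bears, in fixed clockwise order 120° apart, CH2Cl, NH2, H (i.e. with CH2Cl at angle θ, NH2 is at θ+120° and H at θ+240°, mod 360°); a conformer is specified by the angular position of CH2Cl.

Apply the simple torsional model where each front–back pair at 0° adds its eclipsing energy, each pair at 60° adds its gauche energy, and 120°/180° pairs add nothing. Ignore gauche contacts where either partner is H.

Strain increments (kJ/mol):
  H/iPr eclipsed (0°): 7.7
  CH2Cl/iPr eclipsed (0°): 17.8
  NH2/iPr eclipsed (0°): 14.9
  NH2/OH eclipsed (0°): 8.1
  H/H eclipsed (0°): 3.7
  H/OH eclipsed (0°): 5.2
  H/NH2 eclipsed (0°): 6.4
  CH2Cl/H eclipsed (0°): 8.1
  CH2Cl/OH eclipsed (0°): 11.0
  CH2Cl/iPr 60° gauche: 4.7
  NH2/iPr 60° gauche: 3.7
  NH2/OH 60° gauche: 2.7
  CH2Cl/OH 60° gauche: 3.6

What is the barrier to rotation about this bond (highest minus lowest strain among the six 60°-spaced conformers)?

22.3 kJ/mol

CH2Cl at 0° (eclipsed): iPr(0°)/CH2Cl(0°) eclipsed 17.8; OH(120°)/NH2(120°) eclipsed 8.1; H(240°)/H(240°) eclipsed 3.7 → 29.6 kJ/mol.
CH2Cl at 60° (staggered): iPr(0°)/CH2Cl(60°) gauche 4.7; OH(120°)/CH2Cl(60°) gauche 3.6; OH(120°)/NH2(180°) gauche 2.7 → 11.0 kJ/mol.
CH2Cl at 120° (eclipsed): iPr(0°)/H(0°) eclipsed 7.7; OH(120°)/CH2Cl(120°) eclipsed 11.0; H(240°)/NH2(240°) eclipsed 6.4 → 25.1 kJ/mol.
CH2Cl at 180° (staggered): iPr(0°)/NH2(300°) gauche 3.7; OH(120°)/CH2Cl(180°) gauche 3.6 → 7.3 kJ/mol.
CH2Cl at 240° (eclipsed): iPr(0°)/NH2(0°) eclipsed 14.9; OH(120°)/H(120°) eclipsed 5.2; H(240°)/CH2Cl(240°) eclipsed 8.1 → 28.2 kJ/mol.
CH2Cl at 300° (staggered): iPr(0°)/CH2Cl(300°) gauche 4.7; iPr(0°)/NH2(60°) gauche 3.7; OH(120°)/NH2(60°) gauche 2.7 → 11.1 kJ/mol.
Max at 0° (29.6 kJ/mol), min at 180° (7.3 kJ/mol); barrier = 22.3 kJ/mol.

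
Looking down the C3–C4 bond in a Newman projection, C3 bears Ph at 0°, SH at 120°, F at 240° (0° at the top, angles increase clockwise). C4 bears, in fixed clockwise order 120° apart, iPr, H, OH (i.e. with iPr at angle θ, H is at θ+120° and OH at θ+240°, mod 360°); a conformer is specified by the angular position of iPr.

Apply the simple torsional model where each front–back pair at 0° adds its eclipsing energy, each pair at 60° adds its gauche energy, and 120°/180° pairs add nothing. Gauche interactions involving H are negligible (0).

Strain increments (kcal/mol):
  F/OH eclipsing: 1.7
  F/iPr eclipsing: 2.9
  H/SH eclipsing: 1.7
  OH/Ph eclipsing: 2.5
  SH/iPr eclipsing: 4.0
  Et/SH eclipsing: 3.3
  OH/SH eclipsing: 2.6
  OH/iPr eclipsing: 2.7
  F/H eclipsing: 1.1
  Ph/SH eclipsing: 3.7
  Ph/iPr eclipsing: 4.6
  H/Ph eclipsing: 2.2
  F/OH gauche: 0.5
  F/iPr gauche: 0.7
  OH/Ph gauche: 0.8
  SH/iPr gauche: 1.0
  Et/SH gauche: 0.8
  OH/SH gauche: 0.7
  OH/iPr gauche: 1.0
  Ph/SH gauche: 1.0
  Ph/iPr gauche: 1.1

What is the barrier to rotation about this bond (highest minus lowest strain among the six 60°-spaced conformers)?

iPr at 0° (eclipsed): Ph–iPr eclipsed, SH–H eclipsed, F–OH eclipsed; 4.6 + 1.7 + 1.7 = 8.0 kcal/mol.
iPr at 60° (staggered): Ph–iPr gauche, Ph–OH gauche, SH–iPr gauche, F–OH gauche; 1.1 + 0.8 + 1.0 + 0.5 = 3.4 kcal/mol.
iPr at 120° (eclipsed): Ph–OH eclipsed, SH–iPr eclipsed, F–H eclipsed; 2.5 + 4.0 + 1.1 = 7.6 kcal/mol.
iPr at 180° (staggered): Ph–OH gauche, SH–iPr gauche, SH–OH gauche, F–iPr gauche; 0.8 + 1.0 + 0.7 + 0.7 = 3.2 kcal/mol.
iPr at 240° (eclipsed): Ph–H eclipsed, SH–OH eclipsed, F–iPr eclipsed; 2.2 + 2.6 + 2.9 = 7.7 kcal/mol.
iPr at 300° (staggered): Ph–iPr gauche, SH–OH gauche, F–iPr gauche, F–OH gauche; 1.1 + 0.7 + 0.7 + 0.5 = 3.0 kcal/mol.
Max at 0° (8.0 kcal/mol), min at 300° (3.0 kcal/mol); barrier = 5.0 kcal/mol.

5.0 kcal/mol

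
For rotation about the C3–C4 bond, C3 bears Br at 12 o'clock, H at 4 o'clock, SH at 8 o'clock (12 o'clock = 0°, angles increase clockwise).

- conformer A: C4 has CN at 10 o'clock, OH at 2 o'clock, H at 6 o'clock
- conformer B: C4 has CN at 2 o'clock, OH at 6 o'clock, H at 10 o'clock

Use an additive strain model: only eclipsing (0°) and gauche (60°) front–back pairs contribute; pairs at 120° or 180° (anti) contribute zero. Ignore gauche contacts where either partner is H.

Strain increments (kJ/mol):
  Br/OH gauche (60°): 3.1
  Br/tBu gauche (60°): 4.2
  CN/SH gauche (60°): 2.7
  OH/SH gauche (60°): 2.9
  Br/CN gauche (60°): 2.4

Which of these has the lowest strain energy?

A is staggered. Br at 0° is gauche with CN at 300° (2.4); Br at 0° is gauche with OH at 60° (3.1); SH at 240° is gauche with CN at 300° (2.7). Total 8.2 kJ/mol.
B is staggered. Br at 0° is gauche with CN at 60° (2.4); SH at 240° is gauche with OH at 180° (2.9). Total 5.3 kJ/mol.
B has the lowest total (5.3 kJ/mol).

B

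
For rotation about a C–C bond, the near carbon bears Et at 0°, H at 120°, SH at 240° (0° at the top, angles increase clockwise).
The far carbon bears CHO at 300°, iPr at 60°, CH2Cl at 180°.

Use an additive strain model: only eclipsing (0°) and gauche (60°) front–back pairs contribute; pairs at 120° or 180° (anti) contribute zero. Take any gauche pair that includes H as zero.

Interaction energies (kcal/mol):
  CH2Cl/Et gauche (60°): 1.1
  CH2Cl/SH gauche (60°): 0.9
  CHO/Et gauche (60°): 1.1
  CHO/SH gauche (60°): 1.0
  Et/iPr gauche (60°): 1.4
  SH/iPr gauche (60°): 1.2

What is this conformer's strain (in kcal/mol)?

4.4 kcal/mol

This conformer (staggered): Et–CHO gauche, Et–iPr gauche, SH–CHO gauche, SH–CH2Cl gauche; 1.1 + 1.4 + 1.0 + 0.9 = 4.4 kcal/mol.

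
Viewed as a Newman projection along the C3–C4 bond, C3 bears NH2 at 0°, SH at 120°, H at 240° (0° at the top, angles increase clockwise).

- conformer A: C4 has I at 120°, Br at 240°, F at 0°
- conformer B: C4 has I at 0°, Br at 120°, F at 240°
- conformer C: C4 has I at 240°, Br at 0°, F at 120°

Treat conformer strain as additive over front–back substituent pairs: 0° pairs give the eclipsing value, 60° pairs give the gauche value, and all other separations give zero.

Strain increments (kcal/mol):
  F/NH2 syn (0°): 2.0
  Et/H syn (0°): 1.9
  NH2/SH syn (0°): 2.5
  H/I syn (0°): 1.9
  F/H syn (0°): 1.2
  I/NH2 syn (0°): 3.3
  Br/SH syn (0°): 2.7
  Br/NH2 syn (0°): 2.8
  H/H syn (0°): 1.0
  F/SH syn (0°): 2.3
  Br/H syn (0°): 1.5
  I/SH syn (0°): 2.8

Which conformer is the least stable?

B

A is eclipsed. NH2 at 0° is eclipsed with F at 0° (2.0); SH at 120° is eclipsed with I at 120° (2.8); H at 240° is eclipsed with Br at 240° (1.5). Total 6.3 kcal/mol.
B is eclipsed. NH2 at 0° is eclipsed with I at 0° (3.3); SH at 120° is eclipsed with Br at 120° (2.7); H at 240° is eclipsed with F at 240° (1.2). Total 7.2 kcal/mol.
C is eclipsed. NH2 at 0° is eclipsed with Br at 0° (2.8); SH at 120° is eclipsed with F at 120° (2.3); H at 240° is eclipsed with I at 240° (1.9). Total 7.0 kcal/mol.
B has the highest total (7.2 kcal/mol).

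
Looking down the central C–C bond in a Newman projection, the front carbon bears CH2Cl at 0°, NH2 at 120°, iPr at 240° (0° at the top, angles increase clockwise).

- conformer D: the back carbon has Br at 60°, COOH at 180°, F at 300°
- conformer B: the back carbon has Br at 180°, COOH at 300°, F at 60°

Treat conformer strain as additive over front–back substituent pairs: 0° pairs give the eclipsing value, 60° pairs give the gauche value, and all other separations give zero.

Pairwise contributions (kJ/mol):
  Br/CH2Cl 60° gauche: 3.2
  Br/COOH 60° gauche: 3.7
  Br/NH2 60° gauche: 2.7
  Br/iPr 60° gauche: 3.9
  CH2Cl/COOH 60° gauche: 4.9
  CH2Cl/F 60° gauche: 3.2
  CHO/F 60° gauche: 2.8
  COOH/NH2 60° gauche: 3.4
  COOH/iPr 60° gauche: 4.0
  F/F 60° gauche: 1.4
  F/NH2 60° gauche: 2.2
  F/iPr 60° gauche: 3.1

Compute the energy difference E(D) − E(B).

D (staggered): CH2Cl–Br gauche, CH2Cl–F gauche, NH2–Br gauche, NH2–COOH gauche, iPr–COOH gauche, iPr–F gauche; 3.2 + 3.2 + 2.7 + 3.4 + 4.0 + 3.1 = 19.6 kJ/mol.
B (staggered): CH2Cl–COOH gauche, CH2Cl–F gauche, NH2–Br gauche, NH2–F gauche, iPr–Br gauche, iPr–COOH gauche; 4.9 + 3.2 + 2.7 + 2.2 + 3.9 + 4.0 = 20.9 kJ/mol.
E(D) − E(B) = 19.6 − 20.9 = -1.3 kJ/mol.

-1.3 kJ/mol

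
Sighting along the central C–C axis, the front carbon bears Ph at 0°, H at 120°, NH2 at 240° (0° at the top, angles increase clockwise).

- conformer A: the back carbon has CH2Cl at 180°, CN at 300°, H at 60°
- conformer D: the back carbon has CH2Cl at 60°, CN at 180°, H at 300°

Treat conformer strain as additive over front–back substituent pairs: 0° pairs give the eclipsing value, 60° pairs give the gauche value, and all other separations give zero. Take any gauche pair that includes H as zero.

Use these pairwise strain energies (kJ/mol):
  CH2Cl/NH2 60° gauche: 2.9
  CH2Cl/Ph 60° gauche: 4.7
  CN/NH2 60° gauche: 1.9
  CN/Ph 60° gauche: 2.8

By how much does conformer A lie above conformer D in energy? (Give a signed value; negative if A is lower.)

A (staggered): Ph(0°)/CN(300°) gauche 2.8; NH2(240°)/CH2Cl(180°) gauche 2.9; NH2(240°)/CN(300°) gauche 1.9 → 7.6 kJ/mol.
D (staggered): Ph(0°)/CH2Cl(60°) gauche 4.7; NH2(240°)/CN(180°) gauche 1.9 → 6.6 kJ/mol.
E(A) − E(D) = 7.6 − 6.6 = +1.0 kJ/mol.

+1.0 kJ/mol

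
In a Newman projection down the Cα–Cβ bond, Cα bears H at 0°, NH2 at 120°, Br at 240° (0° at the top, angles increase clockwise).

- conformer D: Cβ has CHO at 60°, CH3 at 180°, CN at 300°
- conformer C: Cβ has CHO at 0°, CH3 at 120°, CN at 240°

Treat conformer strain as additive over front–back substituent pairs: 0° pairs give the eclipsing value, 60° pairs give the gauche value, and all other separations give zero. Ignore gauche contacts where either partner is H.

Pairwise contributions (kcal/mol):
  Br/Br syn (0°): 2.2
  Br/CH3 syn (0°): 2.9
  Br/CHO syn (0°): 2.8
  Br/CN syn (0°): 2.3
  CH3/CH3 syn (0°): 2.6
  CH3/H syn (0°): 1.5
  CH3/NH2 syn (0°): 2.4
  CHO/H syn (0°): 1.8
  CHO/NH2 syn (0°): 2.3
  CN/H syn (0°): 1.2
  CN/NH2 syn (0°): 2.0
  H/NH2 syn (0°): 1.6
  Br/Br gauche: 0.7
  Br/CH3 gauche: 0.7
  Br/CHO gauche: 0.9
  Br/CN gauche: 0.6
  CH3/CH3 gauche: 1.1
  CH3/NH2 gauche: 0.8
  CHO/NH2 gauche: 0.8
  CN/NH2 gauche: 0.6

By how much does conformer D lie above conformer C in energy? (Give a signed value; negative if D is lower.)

-3.6 kcal/mol

D (staggered): NH2–CHO gauche, NH2–CH3 gauche, Br–CH3 gauche, Br–CN gauche; 0.8 + 0.8 + 0.7 + 0.6 = 2.9 kcal/mol.
C (eclipsed): H–CHO eclipsed, NH2–CH3 eclipsed, Br–CN eclipsed; 1.8 + 2.4 + 2.3 = 6.5 kcal/mol.
E(D) − E(C) = 2.9 − 6.5 = -3.6 kcal/mol.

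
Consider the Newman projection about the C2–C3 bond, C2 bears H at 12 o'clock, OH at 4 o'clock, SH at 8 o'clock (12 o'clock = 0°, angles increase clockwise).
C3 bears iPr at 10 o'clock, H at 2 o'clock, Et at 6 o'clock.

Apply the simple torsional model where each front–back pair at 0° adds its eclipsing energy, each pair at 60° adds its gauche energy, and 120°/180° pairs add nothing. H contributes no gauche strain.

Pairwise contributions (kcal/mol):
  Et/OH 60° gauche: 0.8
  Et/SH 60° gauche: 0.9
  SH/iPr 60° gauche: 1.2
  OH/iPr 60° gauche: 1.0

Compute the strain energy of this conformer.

2.9 kcal/mol

This conformer is staggered. OH at 120° is gauche with Et at 180° (0.8); SH at 240° is gauche with iPr at 300° (1.2); SH at 240° is gauche with Et at 180° (0.9). Total 2.9 kcal/mol.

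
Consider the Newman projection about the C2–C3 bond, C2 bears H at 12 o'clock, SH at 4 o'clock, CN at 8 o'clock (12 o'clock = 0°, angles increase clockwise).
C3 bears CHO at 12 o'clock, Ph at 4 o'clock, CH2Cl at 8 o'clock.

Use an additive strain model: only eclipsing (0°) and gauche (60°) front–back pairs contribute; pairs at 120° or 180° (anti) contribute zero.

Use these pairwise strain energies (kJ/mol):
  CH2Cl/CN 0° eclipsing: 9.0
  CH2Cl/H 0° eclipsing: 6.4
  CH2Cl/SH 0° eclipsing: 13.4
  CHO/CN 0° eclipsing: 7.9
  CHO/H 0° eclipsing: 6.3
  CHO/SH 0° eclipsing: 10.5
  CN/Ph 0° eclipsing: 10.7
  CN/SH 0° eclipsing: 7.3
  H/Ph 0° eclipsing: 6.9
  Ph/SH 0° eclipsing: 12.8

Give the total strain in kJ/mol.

This conformer (eclipsed): H(0°)/CHO(0°) eclipsed 6.3; SH(120°)/Ph(120°) eclipsed 12.8; CN(240°)/CH2Cl(240°) eclipsed 9.0 → 28.1 kJ/mol.

28.1 kJ/mol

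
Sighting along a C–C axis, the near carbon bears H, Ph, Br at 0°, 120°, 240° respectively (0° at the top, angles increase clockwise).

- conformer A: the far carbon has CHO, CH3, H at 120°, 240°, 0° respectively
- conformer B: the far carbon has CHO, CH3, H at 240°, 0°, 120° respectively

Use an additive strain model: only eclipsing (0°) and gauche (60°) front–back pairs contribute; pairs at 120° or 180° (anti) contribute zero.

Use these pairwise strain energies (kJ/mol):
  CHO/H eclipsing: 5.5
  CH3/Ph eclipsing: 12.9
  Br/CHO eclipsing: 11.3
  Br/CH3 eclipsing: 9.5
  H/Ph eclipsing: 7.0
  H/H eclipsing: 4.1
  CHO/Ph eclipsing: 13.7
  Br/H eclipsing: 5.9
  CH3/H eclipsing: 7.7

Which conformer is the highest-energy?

A is eclipsed. H at 0° is eclipsed with H at 0° (4.1); Ph at 120° is eclipsed with CHO at 120° (13.7); Br at 240° is eclipsed with CH3 at 240° (9.5). Total 27.3 kJ/mol.
B is eclipsed. H at 0° is eclipsed with CH3 at 0° (7.7); Ph at 120° is eclipsed with H at 120° (7.0); Br at 240° is eclipsed with CHO at 240° (11.3). Total 26.0 kJ/mol.
A has the highest total (27.3 kJ/mol).

A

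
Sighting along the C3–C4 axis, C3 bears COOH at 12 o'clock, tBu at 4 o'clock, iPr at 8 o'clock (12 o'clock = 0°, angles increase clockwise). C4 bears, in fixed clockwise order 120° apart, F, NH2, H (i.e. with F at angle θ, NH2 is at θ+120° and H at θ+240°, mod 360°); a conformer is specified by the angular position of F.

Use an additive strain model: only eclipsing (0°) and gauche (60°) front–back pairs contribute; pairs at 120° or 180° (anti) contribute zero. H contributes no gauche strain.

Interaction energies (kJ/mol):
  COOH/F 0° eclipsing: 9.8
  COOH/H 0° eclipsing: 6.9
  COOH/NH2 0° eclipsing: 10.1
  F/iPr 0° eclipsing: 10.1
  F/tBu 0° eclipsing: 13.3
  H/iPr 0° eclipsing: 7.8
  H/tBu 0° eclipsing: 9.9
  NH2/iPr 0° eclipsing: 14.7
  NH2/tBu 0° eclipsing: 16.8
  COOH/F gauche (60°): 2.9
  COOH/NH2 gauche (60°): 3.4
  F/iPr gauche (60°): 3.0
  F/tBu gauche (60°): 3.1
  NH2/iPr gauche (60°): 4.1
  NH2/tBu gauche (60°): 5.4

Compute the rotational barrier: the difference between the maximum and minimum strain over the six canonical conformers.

F at 0° (eclipsed): COOH–F eclipsed, tBu–NH2 eclipsed, iPr–H eclipsed; 9.8 + 16.8 + 7.8 = 34.4 kJ/mol.
F at 60° (staggered): COOH–F gauche, tBu–F gauche, tBu–NH2 gauche, iPr–NH2 gauche; 2.9 + 3.1 + 5.4 + 4.1 = 15.5 kJ/mol.
F at 120° (eclipsed): COOH–H eclipsed, tBu–F eclipsed, iPr–NH2 eclipsed; 6.9 + 13.3 + 14.7 = 34.9 kJ/mol.
F at 180° (staggered): COOH–NH2 gauche, tBu–F gauche, iPr–F gauche, iPr–NH2 gauche; 3.4 + 3.1 + 3.0 + 4.1 = 13.6 kJ/mol.
F at 240° (eclipsed): COOH–NH2 eclipsed, tBu–H eclipsed, iPr–F eclipsed; 10.1 + 9.9 + 10.1 = 30.1 kJ/mol.
F at 300° (staggered): COOH–F gauche, COOH–NH2 gauche, tBu–NH2 gauche, iPr–F gauche; 2.9 + 3.4 + 5.4 + 3.0 = 14.7 kJ/mol.
Max at 120° (34.9 kJ/mol), min at 180° (13.6 kJ/mol); barrier = 21.3 kJ/mol.

21.3 kJ/mol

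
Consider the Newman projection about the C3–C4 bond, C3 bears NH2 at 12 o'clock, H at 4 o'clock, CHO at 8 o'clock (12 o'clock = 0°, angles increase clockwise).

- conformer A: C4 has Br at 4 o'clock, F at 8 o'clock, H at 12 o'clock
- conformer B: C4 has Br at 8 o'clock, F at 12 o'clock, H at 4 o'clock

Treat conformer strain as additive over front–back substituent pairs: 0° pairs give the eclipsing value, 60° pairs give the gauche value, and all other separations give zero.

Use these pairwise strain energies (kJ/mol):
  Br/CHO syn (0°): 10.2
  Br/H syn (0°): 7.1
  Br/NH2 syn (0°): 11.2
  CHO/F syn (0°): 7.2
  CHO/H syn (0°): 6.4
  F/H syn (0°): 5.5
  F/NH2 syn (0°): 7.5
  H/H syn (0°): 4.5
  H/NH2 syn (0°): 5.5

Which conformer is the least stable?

A is eclipsed. NH2 at 0° is eclipsed with H at 0° (5.5); H at 120° is eclipsed with Br at 120° (7.1); CHO at 240° is eclipsed with F at 240° (7.2). Total 19.8 kJ/mol.
B is eclipsed. NH2 at 0° is eclipsed with F at 0° (7.5); H at 120° is eclipsed with H at 120° (4.5); CHO at 240° is eclipsed with Br at 240° (10.2). Total 22.2 kJ/mol.
B has the highest total (22.2 kJ/mol).

B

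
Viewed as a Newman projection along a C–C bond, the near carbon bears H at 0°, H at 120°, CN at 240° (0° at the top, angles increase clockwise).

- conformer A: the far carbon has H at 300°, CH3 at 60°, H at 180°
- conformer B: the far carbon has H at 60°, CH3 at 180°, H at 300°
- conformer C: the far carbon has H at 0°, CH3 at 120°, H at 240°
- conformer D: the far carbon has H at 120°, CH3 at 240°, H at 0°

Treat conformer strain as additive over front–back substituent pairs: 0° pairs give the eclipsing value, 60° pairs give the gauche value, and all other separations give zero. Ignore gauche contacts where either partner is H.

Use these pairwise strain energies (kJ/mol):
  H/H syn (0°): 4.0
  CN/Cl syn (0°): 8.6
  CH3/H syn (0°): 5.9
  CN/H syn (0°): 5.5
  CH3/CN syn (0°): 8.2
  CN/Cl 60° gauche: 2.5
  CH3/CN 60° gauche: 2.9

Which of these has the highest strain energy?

A (staggered): no non-H gauche contacts → 0.0 kJ/mol.
B is staggered. CN at 240° is gauche with CH3 at 180° (2.9). Total 2.9 kJ/mol.
C is eclipsed. H at 0° is eclipsed with H at 0° (4.0); H at 120° is eclipsed with CH3 at 120° (5.9); CN at 240° is eclipsed with H at 240° (5.5). Total 15.4 kJ/mol.
D is eclipsed. H at 0° is eclipsed with H at 0° (4.0); H at 120° is eclipsed with H at 120° (4.0); CN at 240° is eclipsed with CH3 at 240° (8.2). Total 16.2 kJ/mol.
D has the highest total (16.2 kJ/mol).

D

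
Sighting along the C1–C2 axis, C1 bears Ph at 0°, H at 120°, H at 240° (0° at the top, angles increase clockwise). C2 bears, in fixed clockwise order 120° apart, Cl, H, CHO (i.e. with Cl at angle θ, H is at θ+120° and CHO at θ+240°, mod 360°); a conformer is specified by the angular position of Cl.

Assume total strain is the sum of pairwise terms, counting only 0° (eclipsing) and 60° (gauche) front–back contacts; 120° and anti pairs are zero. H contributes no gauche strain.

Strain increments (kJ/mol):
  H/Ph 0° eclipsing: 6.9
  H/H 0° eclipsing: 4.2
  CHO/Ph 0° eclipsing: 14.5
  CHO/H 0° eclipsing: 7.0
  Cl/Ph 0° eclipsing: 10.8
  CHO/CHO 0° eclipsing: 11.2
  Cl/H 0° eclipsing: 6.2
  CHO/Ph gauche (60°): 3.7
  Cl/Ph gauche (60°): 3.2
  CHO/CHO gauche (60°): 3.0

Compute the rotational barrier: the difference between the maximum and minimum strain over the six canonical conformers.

Cl at 0° (eclipsed): Ph(0°)/Cl(0°) eclipsed 10.8; H(120°)/H(120°) eclipsed 4.2; H(240°)/CHO(240°) eclipsed 7.0 → 22.0 kJ/mol.
Cl at 60° (staggered): Ph(0°)/Cl(60°) gauche 3.2; Ph(0°)/CHO(300°) gauche 3.7 → 6.9 kJ/mol.
Cl at 120° (eclipsed): Ph(0°)/CHO(0°) eclipsed 14.5; H(120°)/Cl(120°) eclipsed 6.2; H(240°)/H(240°) eclipsed 4.2 → 24.9 kJ/mol.
Cl at 180° (staggered): Ph(0°)/CHO(60°) gauche 3.7 → 3.7 kJ/mol.
Cl at 240° (eclipsed): Ph(0°)/H(0°) eclipsed 6.9; H(120°)/CHO(120°) eclipsed 7.0; H(240°)/Cl(240°) eclipsed 6.2 → 20.1 kJ/mol.
Cl at 300° (staggered): Ph(0°)/Cl(300°) gauche 3.2 → 3.2 kJ/mol.
Max at 120° (24.9 kJ/mol), min at 300° (3.2 kJ/mol); barrier = 21.7 kJ/mol.

21.7 kJ/mol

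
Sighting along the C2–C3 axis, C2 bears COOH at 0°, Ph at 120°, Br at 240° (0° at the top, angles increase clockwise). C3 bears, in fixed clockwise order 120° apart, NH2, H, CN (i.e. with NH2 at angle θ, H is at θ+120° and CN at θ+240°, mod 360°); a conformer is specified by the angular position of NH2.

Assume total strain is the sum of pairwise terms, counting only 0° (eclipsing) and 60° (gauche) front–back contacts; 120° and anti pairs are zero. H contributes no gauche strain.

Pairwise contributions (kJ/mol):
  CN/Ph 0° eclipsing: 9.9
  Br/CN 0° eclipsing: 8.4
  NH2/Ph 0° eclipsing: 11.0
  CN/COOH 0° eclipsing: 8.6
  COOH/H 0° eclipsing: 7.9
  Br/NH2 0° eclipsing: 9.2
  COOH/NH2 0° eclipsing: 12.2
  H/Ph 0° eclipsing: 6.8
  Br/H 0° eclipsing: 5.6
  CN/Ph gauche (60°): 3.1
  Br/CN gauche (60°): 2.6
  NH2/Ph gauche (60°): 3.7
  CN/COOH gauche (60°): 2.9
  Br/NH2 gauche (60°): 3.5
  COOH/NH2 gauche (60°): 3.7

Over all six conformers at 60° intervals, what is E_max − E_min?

NH2 at 0° (eclipsed): COOH(0°)/NH2(0°) eclipsed 12.2; Ph(120°)/H(120°) eclipsed 6.8; Br(240°)/CN(240°) eclipsed 8.4 → 27.4 kJ/mol.
NH2 at 60° (staggered): COOH(0°)/NH2(60°) gauche 3.7; COOH(0°)/CN(300°) gauche 2.9; Ph(120°)/NH2(60°) gauche 3.7; Br(240°)/CN(300°) gauche 2.6 → 12.9 kJ/mol.
NH2 at 120° (eclipsed): COOH(0°)/CN(0°) eclipsed 8.6; Ph(120°)/NH2(120°) eclipsed 11.0; Br(240°)/H(240°) eclipsed 5.6 → 25.2 kJ/mol.
NH2 at 180° (staggered): COOH(0°)/CN(60°) gauche 2.9; Ph(120°)/NH2(180°) gauche 3.7; Ph(120°)/CN(60°) gauche 3.1; Br(240°)/NH2(180°) gauche 3.5 → 13.2 kJ/mol.
NH2 at 240° (eclipsed): COOH(0°)/H(0°) eclipsed 7.9; Ph(120°)/CN(120°) eclipsed 9.9; Br(240°)/NH2(240°) eclipsed 9.2 → 27.0 kJ/mol.
NH2 at 300° (staggered): COOH(0°)/NH2(300°) gauche 3.7; Ph(120°)/CN(180°) gauche 3.1; Br(240°)/NH2(300°) gauche 3.5; Br(240°)/CN(180°) gauche 2.6 → 12.9 kJ/mol.
Max at 0° (27.4 kJ/mol), min at 60° (12.9 kJ/mol); barrier = 14.5 kJ/mol.

14.5 kJ/mol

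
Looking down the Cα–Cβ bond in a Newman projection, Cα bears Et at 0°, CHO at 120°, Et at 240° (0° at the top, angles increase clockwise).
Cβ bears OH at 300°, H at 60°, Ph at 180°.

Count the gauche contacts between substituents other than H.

4

Non-H gauche pairs: Et(0°)/OH(300°); CHO(120°)/Ph(180°); Et(240°)/OH(300°); Et(240°)/Ph(180°) — 4 interactions.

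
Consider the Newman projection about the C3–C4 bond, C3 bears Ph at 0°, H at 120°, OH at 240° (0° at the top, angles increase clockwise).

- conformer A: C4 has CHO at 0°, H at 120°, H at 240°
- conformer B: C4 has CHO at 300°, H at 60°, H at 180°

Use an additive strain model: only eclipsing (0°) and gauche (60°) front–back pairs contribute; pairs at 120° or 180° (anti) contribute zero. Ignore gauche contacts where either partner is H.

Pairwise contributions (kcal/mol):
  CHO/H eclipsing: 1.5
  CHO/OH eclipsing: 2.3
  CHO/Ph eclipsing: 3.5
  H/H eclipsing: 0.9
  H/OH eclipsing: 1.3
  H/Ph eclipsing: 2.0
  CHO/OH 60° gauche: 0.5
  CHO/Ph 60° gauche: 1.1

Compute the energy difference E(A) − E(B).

+4.1 kcal/mol

A (eclipsed): Ph–CHO eclipsed, H–H eclipsed, OH–H eclipsed; 3.5 + 0.9 + 1.3 = 5.7 kcal/mol.
B (staggered): Ph–CHO gauche, OH–CHO gauche; 1.1 + 0.5 = 1.6 kcal/mol.
E(A) − E(B) = 5.7 − 1.6 = +4.1 kcal/mol.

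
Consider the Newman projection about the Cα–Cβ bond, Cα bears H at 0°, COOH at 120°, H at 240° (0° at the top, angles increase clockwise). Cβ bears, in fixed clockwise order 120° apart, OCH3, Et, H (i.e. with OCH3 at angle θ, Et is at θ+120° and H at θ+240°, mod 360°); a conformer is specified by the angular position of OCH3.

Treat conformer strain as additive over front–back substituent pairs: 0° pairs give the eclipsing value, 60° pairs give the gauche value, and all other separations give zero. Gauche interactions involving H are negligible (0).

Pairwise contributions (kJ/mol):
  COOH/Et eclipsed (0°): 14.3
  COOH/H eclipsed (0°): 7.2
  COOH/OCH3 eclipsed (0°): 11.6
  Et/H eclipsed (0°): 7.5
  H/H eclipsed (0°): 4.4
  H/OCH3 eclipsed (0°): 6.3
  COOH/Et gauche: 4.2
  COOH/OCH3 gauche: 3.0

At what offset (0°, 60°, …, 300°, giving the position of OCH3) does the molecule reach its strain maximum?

0°

OCH3 at 0° (eclipsed): H(0°)/OCH3(0°) eclipsed 6.3; COOH(120°)/Et(120°) eclipsed 14.3; H(240°)/H(240°) eclipsed 4.4 → 25.0 kJ/mol.
OCH3 at 60° (staggered): COOH(120°)/OCH3(60°) gauche 3.0; COOH(120°)/Et(180°) gauche 4.2 → 7.2 kJ/mol.
OCH3 at 120° (eclipsed): H(0°)/H(0°) eclipsed 4.4; COOH(120°)/OCH3(120°) eclipsed 11.6; H(240°)/Et(240°) eclipsed 7.5 → 23.5 kJ/mol.
OCH3 at 180° (staggered): COOH(120°)/OCH3(180°) gauche 3.0 → 3.0 kJ/mol.
OCH3 at 240° (eclipsed): H(0°)/Et(0°) eclipsed 7.5; COOH(120°)/H(120°) eclipsed 7.2; H(240°)/OCH3(240°) eclipsed 6.3 → 21.0 kJ/mol.
OCH3 at 300° (staggered): COOH(120°)/Et(60°) gauche 4.2 → 4.2 kJ/mol.
The maximum (25.0 kJ/mol) occurs with OCH3 at 0°.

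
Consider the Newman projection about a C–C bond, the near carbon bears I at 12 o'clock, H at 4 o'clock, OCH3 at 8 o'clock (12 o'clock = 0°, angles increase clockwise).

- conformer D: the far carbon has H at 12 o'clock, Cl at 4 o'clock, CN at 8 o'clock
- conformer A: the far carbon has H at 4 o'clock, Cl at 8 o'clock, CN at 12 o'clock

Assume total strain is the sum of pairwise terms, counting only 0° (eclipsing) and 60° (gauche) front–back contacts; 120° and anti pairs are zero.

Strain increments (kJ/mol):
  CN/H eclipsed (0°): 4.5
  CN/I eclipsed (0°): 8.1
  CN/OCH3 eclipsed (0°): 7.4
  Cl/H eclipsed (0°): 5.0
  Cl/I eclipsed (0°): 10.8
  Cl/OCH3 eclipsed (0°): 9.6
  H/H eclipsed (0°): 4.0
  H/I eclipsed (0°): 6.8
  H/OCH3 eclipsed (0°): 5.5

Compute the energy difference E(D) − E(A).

D (eclipsed): I(0°)/H(0°) eclipsed 6.8; H(120°)/Cl(120°) eclipsed 5.0; OCH3(240°)/CN(240°) eclipsed 7.4 → 19.2 kJ/mol.
A (eclipsed): I(0°)/CN(0°) eclipsed 8.1; H(120°)/H(120°) eclipsed 4.0; OCH3(240°)/Cl(240°) eclipsed 9.6 → 21.7 kJ/mol.
E(D) − E(A) = 19.2 − 21.7 = -2.5 kJ/mol.

-2.5 kJ/mol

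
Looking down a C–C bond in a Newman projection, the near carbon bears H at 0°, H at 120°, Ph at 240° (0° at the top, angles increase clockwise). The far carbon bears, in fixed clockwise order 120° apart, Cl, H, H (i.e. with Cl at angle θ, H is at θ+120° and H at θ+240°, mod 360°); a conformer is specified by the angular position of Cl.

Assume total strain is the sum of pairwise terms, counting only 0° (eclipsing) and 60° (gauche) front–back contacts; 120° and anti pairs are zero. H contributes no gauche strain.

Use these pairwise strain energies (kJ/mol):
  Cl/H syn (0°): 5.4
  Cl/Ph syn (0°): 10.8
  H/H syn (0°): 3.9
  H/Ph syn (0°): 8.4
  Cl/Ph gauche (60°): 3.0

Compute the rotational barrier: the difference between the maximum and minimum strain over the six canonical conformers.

18.6 kJ/mol

Cl at 0° (eclipsed): H(0°)/Cl(0°) eclipsed 5.4; H(120°)/H(120°) eclipsed 3.9; Ph(240°)/H(240°) eclipsed 8.4 → 17.7 kJ/mol.
Cl at 60° (staggered): no non-H gauche contacts → 0.0 kJ/mol.
Cl at 120° (eclipsed): H(0°)/H(0°) eclipsed 3.9; H(120°)/Cl(120°) eclipsed 5.4; Ph(240°)/H(240°) eclipsed 8.4 → 17.7 kJ/mol.
Cl at 180° (staggered): Ph(240°)/Cl(180°) gauche 3.0 → 3.0 kJ/mol.
Cl at 240° (eclipsed): H(0°)/H(0°) eclipsed 3.9; H(120°)/H(120°) eclipsed 3.9; Ph(240°)/Cl(240°) eclipsed 10.8 → 18.6 kJ/mol.
Cl at 300° (staggered): Ph(240°)/Cl(300°) gauche 3.0 → 3.0 kJ/mol.
Max at 240° (18.6 kJ/mol), min at 60° (0.0 kJ/mol); barrier = 18.6 kJ/mol.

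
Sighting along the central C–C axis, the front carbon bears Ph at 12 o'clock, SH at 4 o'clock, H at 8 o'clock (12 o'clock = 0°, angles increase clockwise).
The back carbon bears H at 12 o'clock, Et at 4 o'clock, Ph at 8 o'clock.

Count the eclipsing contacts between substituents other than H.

1

Non-H eclipsing pairs: SH(120°)/Et(120°) — 1 interaction.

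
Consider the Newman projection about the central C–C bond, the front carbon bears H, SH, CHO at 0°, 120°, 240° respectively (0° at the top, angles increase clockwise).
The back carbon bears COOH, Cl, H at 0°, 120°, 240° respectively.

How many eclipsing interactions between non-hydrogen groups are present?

1

Non-H eclipsing pairs: SH(120°)/Cl(120°) — 1 interaction.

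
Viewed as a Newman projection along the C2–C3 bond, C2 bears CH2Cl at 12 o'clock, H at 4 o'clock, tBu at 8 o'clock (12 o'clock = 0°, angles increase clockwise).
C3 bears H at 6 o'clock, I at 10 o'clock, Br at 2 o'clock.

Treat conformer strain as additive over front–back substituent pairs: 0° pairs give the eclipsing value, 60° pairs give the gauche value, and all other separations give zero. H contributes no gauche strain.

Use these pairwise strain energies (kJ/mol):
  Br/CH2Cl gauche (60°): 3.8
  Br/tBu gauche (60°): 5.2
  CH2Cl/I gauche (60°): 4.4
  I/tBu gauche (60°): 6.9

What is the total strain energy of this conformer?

This conformer (staggered): CH2Cl(0°)/I(300°) gauche 4.4; CH2Cl(0°)/Br(60°) gauche 3.8; tBu(240°)/I(300°) gauche 6.9 → 15.1 kJ/mol.

15.1 kJ/mol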